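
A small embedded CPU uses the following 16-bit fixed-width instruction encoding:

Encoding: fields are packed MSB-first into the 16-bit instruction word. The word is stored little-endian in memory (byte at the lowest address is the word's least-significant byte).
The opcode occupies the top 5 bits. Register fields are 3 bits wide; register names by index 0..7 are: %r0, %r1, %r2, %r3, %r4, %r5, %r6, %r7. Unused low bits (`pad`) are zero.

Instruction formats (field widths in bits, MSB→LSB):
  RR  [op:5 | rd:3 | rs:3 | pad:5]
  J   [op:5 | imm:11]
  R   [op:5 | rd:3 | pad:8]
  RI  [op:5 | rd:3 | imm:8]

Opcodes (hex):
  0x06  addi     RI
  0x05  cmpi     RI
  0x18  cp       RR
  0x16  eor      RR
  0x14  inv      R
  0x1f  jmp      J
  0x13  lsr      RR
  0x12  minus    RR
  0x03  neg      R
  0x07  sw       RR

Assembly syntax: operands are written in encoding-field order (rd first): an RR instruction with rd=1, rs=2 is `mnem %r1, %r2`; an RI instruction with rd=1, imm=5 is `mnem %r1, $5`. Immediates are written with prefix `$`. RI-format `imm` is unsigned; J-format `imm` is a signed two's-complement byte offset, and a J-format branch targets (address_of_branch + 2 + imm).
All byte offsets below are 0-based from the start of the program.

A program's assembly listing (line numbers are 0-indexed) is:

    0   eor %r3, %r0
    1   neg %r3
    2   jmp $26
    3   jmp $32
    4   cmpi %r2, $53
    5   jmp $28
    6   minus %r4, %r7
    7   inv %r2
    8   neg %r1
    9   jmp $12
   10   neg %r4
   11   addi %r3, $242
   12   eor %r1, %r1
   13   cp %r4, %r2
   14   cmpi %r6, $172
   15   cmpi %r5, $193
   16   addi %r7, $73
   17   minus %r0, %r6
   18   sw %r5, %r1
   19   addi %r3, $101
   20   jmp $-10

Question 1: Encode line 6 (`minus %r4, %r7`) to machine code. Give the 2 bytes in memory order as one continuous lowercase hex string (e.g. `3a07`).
e094

6. minus fields op=0x12:5|rd=4:3|rs=7:3|pad=0:5 → word 94e0h → e0 94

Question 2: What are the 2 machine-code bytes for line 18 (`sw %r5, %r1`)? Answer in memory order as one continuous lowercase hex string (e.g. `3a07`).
line 18 (sw): pack op=0x7:5|rd=5:3|rs=1:3|pad=0:5 = 0x3d20; little→ 20 3d

203d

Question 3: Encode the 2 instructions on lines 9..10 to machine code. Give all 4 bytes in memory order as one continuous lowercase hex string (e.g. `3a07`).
0cf8001c

L9: jmp op=0x1f:5|imm=12:11 ⇒ 0xf80c ⇒ little 0c f8
L10: neg op=0x3:5|rd=4:3|pad=0:8 ⇒ 0x1c00 ⇒ little 00 1c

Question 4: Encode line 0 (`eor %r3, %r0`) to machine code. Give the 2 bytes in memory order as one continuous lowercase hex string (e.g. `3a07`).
00b3

L0: eor op=0x16:5|rd=3:3|rs=0:3|pad=0:5 ⇒ 0xb300 ⇒ little 00 b3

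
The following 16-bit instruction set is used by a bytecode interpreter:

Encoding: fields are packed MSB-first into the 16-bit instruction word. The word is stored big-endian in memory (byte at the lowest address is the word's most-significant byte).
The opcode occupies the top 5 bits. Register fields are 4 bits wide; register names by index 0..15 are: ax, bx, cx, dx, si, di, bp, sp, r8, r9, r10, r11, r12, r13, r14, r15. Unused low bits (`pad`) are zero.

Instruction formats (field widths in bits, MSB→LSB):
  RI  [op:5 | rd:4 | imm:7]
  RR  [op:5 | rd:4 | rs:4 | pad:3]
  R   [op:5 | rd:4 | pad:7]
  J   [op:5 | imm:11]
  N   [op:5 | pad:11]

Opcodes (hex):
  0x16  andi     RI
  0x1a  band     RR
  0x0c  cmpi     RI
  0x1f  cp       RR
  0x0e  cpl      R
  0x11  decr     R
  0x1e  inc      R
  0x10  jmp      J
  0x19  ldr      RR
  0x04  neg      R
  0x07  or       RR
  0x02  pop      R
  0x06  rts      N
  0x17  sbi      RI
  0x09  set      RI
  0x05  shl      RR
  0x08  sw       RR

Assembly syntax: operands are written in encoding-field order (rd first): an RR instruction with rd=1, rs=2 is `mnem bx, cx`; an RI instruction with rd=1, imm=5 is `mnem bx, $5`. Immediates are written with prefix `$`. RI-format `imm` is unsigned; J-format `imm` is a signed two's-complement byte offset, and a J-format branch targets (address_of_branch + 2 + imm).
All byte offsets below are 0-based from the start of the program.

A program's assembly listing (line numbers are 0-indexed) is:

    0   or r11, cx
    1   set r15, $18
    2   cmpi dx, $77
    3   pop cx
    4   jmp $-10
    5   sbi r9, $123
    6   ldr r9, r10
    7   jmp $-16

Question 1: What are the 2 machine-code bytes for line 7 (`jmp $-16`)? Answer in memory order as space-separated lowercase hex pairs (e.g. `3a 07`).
7. jmp fields op=0x10:5|imm=-16:11 → word 87f0h → 87 f0

87 f0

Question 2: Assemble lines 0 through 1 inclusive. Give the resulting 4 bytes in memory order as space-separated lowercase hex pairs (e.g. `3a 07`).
3d 90 4f 92

line 0 (or): pack op=0x7:5|rd=11:4|rs=2:4|pad=0:3 = 0x3d90; big→ 3d 90
line 1 (set): pack op=0x9:5|rd=15:4|imm=18:7 = 0x4f92; big→ 4f 92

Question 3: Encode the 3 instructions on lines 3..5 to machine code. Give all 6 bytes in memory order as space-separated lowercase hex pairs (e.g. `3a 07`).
11 00 87 f6 bc fb

line 3 (pop): pack op=0x2:5|rd=2:4|pad=0:7 = 0x1100; big→ 11 00
line 4 (jmp): pack op=0x10:5|imm=-10:11 = 0x87f6; big→ 87 f6
line 5 (sbi): pack op=0x17:5|rd=9:4|imm=123:7 = 0xbcfb; big→ bc fb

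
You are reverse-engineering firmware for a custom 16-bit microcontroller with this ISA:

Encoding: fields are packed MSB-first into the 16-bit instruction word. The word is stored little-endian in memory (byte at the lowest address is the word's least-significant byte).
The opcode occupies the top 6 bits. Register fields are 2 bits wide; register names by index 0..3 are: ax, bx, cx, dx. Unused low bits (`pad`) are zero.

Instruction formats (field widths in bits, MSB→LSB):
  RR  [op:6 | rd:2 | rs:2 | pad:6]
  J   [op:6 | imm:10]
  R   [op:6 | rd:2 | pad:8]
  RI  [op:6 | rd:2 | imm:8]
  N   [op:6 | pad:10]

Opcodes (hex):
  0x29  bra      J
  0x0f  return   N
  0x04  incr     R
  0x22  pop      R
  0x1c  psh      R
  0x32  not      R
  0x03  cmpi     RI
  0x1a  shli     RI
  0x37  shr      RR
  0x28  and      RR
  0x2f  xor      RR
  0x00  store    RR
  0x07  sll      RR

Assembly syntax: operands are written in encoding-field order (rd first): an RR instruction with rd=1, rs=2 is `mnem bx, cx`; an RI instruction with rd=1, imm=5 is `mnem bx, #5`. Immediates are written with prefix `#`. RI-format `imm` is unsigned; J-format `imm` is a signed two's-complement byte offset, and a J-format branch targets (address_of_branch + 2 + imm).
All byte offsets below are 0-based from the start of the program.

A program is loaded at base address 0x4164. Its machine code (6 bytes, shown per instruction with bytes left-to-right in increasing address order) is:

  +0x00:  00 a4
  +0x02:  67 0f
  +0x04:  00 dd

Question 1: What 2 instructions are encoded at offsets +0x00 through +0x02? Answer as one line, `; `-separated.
[00] 00 a4 → 0xa400
  top 6b → 0x29 → bra [J]
  imm@[9:0]=0x0 ⇒ #0
[02] 67 0f → 0x0f67
  top 6b → 0x3 → cmpi [RI]
  rd@[9:8]=0x3 ⇒ dx
  imm@[7:0]=0x67 ⇒ #103

bra #0; cmpi dx, #103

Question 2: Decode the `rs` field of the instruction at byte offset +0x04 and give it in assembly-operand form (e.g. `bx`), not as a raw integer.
ax

@+04  little-endian(00 dd) = 0xdd00
  top 6b → 0x37 → shr [RR]
  rd@[9:8]=0x1 ⇒ bx
  rs@[7:6]=0x0 ⇒ ax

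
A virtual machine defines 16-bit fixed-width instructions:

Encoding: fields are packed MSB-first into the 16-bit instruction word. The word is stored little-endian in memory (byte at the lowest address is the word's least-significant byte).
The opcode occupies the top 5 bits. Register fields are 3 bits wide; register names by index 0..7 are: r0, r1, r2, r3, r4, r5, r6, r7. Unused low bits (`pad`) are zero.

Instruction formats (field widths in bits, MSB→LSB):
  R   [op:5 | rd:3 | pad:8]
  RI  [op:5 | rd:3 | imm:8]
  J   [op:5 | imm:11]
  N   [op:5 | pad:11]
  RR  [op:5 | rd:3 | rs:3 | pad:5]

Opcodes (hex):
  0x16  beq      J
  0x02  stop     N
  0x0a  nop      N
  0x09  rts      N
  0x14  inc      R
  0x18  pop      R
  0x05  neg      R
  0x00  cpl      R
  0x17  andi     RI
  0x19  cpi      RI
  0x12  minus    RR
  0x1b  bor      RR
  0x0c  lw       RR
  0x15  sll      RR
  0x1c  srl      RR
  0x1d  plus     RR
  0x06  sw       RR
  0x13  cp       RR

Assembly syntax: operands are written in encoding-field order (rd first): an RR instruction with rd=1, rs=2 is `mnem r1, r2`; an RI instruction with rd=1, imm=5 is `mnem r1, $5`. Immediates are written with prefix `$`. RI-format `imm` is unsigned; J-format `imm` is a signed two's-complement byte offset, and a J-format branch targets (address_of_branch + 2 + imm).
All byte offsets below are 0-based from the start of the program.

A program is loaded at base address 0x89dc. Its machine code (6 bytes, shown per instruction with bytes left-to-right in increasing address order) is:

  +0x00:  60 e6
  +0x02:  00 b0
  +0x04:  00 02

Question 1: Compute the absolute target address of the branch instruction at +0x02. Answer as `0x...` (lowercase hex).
0x89e0

[02] 00 b0 → 0xb000
  opcode bits[15:11]=0x16: beq/J
  imm@[10:0]=0x0 ⇒ $0
  target = base 0x89dc + off 0x02 + 2 + imm 0 = 0x89e0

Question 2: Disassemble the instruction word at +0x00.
+0x00: 60 e6 ⇒ word 0xe660 (little)
  op=0xe660>>11=0x1c ⇒ srl (RR)
  [10:8] rd=6 = r6
  [7:5] rs=3 = r3

srl r6, r3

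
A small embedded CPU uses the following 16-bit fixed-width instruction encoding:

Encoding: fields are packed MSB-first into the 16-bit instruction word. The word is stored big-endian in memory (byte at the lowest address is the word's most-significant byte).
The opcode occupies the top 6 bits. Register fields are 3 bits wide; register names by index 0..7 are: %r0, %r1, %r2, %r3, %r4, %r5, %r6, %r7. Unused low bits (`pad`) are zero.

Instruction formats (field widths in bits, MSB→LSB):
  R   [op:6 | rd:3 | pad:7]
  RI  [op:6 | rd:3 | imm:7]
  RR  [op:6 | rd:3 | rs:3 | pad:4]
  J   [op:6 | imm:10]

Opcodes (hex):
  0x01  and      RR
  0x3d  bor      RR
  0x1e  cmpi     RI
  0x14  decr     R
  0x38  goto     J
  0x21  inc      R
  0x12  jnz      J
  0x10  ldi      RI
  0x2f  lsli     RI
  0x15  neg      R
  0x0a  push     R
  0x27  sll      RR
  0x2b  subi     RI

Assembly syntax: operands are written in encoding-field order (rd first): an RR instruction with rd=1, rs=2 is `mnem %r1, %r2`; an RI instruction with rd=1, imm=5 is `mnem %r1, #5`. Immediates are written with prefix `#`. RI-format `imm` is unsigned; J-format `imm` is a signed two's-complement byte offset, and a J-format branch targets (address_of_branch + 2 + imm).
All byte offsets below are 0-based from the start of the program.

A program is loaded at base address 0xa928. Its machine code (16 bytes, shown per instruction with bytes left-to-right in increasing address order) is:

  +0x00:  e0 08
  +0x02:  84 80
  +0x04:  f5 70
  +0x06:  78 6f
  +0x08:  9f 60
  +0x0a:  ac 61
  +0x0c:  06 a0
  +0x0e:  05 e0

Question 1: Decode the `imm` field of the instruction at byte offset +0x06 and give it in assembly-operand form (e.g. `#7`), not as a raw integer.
#111

@+06  big-endian(78 6f) = 0x786f
  opcode bits[15:10]=0x1e: cmpi/RI
  [9:7] rd=0 = %r0
  [6:0] imm=111 = #111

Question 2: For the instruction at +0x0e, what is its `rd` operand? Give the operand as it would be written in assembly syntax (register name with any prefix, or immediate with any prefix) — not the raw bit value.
off 0x0e: read 05 e0 as big → 0x05e0
  op=0x05e0>>10=0x1 ⇒ and (RR)
  [9:7] rd=3 = %r3
  [6:4] rs=6 = %r6

%r3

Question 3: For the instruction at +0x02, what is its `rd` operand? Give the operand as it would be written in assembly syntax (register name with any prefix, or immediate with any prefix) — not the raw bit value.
%r1

off 0x02: read 84 80 as big → 0x8480
  opcode bits[15:10]=0x21: inc/R
  rd@[9:7]=0x1 ⇒ %r1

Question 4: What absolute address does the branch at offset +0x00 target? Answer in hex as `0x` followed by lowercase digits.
[00] e0 08 → 0xe008
  top 6b → 0x38 → goto [J]
  imm: (w>>0)&0x3ff=0x8 → #8
  target = base 0xa928 + off 0x00 + 2 + imm 8 = 0xa932

0xa932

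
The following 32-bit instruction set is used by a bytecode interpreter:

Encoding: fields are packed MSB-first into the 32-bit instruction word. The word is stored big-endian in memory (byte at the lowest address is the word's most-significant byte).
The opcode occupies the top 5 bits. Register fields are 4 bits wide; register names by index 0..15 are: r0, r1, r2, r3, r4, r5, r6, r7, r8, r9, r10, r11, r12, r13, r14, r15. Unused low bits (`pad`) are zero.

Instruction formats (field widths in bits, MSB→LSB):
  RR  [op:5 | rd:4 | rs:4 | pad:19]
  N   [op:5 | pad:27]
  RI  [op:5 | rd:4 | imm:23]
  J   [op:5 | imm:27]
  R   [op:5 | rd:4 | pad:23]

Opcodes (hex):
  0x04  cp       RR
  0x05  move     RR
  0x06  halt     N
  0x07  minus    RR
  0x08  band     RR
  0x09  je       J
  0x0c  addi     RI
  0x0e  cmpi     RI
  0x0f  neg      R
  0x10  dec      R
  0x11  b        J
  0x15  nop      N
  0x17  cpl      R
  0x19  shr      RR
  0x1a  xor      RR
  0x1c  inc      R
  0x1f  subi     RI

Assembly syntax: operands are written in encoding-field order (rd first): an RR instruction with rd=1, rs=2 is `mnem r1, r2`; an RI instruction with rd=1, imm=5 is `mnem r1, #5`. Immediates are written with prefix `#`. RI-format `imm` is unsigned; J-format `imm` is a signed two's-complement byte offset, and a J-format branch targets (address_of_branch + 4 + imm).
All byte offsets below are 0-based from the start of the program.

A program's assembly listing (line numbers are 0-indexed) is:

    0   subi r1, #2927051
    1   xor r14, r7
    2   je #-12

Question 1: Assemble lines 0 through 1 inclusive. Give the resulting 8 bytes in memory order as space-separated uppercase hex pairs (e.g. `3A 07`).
L0: subi op=0x1f:5|rd=1:4|imm=2927051:23 ⇒ 0xf8aca9cb ⇒ big f8 ac a9 cb
L1: xor op=0x1a:5|rd=14:4|rs=7:4|pad=0:19 ⇒ 0xd7380000 ⇒ big d7 38 00 00

F8 AC A9 CB D7 38 00 00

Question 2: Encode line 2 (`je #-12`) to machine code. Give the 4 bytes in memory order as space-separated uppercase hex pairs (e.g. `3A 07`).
4F FF FF F4

L2: je op=0x9:5|imm=-12:27 ⇒ 0x4ffffff4 ⇒ big 4f ff ff f4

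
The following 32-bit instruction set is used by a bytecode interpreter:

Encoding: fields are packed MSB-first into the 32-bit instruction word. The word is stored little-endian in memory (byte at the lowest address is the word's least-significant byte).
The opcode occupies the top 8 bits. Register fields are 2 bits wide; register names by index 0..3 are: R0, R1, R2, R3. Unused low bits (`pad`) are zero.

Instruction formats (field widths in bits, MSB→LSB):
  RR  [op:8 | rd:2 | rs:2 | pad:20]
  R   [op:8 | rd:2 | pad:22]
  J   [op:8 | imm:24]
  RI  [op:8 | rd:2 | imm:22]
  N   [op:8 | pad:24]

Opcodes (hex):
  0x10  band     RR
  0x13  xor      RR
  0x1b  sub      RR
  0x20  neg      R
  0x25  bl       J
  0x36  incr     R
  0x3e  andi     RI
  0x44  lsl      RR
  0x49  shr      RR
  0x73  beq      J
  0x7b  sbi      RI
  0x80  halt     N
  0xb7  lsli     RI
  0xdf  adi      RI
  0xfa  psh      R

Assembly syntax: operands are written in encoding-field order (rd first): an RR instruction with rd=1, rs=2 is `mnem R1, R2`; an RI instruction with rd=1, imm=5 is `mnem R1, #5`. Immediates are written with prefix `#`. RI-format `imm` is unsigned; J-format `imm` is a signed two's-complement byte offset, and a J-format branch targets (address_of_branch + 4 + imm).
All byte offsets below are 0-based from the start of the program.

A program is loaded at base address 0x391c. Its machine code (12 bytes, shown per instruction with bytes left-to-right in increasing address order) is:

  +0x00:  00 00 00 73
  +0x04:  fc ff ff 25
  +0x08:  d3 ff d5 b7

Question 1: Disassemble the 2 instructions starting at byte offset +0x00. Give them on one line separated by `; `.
off 0x00: read 00 00 00 73 as little → 0x73000000
  op=0x73000000>>24=0x73 ⇒ beq (J)
  imm@[23:0]=0x0 ⇒ #0
off 0x04: read fc ff ff 25 as little → 0x25fffffc
  op=0x25fffffc>>24=0x25 ⇒ bl (J)
  imm@[23:0]=0xfffffc (s24→-4) ⇒ #-4

beq #0; bl #-4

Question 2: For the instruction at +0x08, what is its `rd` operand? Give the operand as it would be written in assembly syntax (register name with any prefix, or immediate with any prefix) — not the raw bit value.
R3

[08] d3 ff d5 b7 → 0xb7d5ffd3
  op=0xb7d5ffd3>>24=0xb7 ⇒ lsli (RI)
  [23:22] rd=3 = R3
  [21:0] imm=1441747 = #1441747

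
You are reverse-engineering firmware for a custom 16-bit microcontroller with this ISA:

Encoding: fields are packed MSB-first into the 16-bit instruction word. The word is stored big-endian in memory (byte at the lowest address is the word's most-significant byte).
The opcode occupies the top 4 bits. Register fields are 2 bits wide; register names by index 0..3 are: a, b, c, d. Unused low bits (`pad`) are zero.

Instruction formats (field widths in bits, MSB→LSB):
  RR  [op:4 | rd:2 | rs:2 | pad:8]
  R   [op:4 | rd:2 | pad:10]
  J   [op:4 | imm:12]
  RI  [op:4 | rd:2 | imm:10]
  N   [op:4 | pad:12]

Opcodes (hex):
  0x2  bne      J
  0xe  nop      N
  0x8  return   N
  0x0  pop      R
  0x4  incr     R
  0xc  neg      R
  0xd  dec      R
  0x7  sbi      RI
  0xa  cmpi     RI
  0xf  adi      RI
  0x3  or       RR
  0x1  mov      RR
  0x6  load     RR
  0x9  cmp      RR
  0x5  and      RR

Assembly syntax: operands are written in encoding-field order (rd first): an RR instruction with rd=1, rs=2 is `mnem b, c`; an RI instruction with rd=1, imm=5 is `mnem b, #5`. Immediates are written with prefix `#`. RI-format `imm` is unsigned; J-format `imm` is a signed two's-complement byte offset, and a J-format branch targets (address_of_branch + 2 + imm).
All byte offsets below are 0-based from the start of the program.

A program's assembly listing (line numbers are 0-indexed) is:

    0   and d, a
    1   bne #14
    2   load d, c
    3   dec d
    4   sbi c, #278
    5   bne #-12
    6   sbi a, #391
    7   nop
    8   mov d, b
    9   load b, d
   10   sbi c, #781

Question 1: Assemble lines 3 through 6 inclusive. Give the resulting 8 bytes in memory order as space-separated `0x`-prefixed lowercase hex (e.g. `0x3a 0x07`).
3. dec fields op=0xd:4|rd=3:2|pad=0:10 → word dc00h → dc 00
4. sbi fields op=0x7:4|rd=2:2|imm=278:10 → word 7916h → 79 16
5. bne fields op=0x2:4|imm=-12:12 → word 2ff4h → 2f f4
6. sbi fields op=0x7:4|rd=0:2|imm=391:10 → word 7187h → 71 87

0xdc 0x00 0x79 0x16 0x2f 0xf4 0x71 0x87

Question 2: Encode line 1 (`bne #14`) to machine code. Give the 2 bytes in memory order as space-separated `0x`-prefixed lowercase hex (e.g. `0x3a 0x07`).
0x20 0x0e

line 1 (bne): pack op=0x2:4|imm=14:12 = 0x200e; big→ 20 0e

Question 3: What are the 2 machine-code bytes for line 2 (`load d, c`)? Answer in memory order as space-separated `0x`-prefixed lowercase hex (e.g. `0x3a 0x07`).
2. load fields op=0x6:4|rd=3:2|rs=2:2|pad=0:8 → word 6e00h → 6e 00

0x6e 0x00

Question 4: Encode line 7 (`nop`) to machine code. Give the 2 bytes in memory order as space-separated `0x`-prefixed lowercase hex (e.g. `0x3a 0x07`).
line 7 (nop): pack op=0xe:4|pad=0:12 = 0xe000; big→ e0 00

0xe0 0x00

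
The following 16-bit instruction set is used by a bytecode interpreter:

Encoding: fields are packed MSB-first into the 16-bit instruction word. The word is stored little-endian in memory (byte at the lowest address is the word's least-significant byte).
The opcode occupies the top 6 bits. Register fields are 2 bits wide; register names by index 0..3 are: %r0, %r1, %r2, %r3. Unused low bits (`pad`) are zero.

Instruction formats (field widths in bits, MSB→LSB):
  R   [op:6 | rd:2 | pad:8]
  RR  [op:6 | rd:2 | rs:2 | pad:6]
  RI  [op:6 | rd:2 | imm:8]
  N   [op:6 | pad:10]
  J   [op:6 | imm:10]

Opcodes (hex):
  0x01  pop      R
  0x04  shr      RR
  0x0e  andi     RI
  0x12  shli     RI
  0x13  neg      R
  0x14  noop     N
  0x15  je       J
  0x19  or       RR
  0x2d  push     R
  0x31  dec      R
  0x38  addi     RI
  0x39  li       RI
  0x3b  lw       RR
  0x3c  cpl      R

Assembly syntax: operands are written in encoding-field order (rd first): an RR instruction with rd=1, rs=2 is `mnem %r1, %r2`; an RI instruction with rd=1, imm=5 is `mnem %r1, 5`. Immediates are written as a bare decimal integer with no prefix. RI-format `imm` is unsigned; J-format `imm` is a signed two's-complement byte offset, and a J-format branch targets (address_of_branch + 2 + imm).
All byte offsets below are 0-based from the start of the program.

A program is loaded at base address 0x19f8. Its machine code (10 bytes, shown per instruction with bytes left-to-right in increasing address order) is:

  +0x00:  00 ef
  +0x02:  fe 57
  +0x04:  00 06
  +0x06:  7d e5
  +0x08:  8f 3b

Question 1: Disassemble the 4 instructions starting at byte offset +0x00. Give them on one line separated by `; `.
lw %r3, %r0; je -2; pop %r2; li %r1, 125

off 0x00: read 00 ef as little → 0xef00
  top 6b → 0x3b → lw [RR]
  rd: (w>>8)&0x3=0x3 → %r3
  rs: (w>>6)&0x3=0x0 → %r0
off 0x02: read fe 57 as little → 0x57fe
  top 6b → 0x15 → je [J]
  imm: (w>>0)&0x3ff=0x3fe (s10→-2) → -2
off 0x04: read 00 06 as little → 0x0600
  top 6b → 0x1 → pop [R]
  rd: (w>>8)&0x3=0x2 → %r2
off 0x06: read 7d e5 as little → 0xe57d
  top 6b → 0x39 → li [RI]
  rd: (w>>8)&0x3=0x1 → %r1
  imm: (w>>0)&0xff=0x7d → 125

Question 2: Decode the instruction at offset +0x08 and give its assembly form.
andi %r3, 143

@+08  little-endian(8f 3b) = 0x3b8f
  opcode bits[15:10]=0xe: andi/RI
  rd@[9:8]=0x3 ⇒ %r3
  imm@[7:0]=0x8f ⇒ 143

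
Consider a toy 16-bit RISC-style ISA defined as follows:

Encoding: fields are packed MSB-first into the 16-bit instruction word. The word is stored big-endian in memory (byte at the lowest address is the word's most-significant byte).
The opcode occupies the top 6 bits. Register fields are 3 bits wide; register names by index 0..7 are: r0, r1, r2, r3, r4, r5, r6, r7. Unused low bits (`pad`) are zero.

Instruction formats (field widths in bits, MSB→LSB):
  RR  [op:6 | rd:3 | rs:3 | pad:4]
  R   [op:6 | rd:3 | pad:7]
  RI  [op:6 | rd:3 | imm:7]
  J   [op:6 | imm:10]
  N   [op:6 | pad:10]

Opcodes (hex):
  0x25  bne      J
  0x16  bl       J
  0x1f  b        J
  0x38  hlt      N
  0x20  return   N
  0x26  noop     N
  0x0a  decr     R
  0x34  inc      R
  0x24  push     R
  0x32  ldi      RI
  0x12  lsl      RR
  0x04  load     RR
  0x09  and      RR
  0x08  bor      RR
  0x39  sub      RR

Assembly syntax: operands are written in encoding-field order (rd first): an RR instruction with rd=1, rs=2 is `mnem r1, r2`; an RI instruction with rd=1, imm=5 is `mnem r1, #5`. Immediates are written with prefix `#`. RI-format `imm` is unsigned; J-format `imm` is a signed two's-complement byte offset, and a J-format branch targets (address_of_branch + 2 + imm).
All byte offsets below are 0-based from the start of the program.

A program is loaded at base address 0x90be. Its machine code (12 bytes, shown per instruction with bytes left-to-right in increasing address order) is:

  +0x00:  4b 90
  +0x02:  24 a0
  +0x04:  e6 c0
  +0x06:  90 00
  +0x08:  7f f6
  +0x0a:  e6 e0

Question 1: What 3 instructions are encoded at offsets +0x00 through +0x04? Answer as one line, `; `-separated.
lsl r7, r1; and r1, r2; sub r5, r4

+0x00: 4b 90 ⇒ word 0x4b90 (big)
  top 6b → 0x12 → lsl [RR]
  rd: (w>>7)&0x7=0x7 → r7
  rs: (w>>4)&0x7=0x1 → r1
+0x02: 24 a0 ⇒ word 0x24a0 (big)
  top 6b → 0x9 → and [RR]
  rd: (w>>7)&0x7=0x1 → r1
  rs: (w>>4)&0x7=0x2 → r2
+0x04: e6 c0 ⇒ word 0xe6c0 (big)
  top 6b → 0x39 → sub [RR]
  rd: (w>>7)&0x7=0x5 → r5
  rs: (w>>4)&0x7=0x4 → r4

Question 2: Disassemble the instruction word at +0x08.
+0x08: 7f f6 ⇒ word 0x7ff6 (big)
  top 6b → 0x1f → b [J]
  imm: (w>>0)&0x3ff=0x3f6 (s10→-10) → #-10

b #-10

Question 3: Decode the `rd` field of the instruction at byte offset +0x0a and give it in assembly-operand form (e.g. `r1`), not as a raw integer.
off 0x0a: read e6 e0 as big → 0xe6e0
  op=0xe6e0>>10=0x39 ⇒ sub (RR)
  rd: (w>>7)&0x7=0x5 → r5
  rs: (w>>4)&0x7=0x6 → r6

r5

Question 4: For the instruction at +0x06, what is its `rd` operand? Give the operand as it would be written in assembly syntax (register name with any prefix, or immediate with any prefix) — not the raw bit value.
r0

+0x06: 90 00 ⇒ word 0x9000 (big)
  top 6b → 0x24 → push [R]
  rd: (w>>7)&0x7=0x0 → r0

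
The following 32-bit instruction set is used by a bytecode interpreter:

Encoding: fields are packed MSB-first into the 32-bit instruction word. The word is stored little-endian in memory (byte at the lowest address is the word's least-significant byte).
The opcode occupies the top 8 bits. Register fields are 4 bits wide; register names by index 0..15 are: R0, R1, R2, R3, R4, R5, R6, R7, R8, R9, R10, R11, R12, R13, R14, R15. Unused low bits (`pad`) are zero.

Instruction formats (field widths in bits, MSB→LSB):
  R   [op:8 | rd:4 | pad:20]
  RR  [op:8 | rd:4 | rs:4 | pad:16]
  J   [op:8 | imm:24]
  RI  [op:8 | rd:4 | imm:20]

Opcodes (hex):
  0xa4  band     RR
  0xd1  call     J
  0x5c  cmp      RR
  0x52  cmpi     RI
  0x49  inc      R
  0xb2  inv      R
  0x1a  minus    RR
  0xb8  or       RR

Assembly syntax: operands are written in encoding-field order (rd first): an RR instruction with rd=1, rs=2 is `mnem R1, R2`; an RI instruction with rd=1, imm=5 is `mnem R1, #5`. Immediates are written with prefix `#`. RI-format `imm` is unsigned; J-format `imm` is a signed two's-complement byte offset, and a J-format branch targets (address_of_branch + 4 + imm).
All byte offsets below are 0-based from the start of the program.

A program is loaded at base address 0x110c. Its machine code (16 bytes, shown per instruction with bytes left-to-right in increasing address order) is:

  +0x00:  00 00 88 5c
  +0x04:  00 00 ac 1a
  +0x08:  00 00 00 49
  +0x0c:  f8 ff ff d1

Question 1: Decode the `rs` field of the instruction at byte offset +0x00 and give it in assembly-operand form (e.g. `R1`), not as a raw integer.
off 0x00: read 00 00 88 5c as little → 0x5c880000
  top 8b → 0x5c → cmp [RR]
  [23:20] rd=8 = R8
  [19:16] rs=8 = R8

R8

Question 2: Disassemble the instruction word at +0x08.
off 0x08: read 00 00 00 49 as little → 0x49000000
  top 8b → 0x49 → inc [R]
  rd@[23:20]=0x0 ⇒ R0

inc R0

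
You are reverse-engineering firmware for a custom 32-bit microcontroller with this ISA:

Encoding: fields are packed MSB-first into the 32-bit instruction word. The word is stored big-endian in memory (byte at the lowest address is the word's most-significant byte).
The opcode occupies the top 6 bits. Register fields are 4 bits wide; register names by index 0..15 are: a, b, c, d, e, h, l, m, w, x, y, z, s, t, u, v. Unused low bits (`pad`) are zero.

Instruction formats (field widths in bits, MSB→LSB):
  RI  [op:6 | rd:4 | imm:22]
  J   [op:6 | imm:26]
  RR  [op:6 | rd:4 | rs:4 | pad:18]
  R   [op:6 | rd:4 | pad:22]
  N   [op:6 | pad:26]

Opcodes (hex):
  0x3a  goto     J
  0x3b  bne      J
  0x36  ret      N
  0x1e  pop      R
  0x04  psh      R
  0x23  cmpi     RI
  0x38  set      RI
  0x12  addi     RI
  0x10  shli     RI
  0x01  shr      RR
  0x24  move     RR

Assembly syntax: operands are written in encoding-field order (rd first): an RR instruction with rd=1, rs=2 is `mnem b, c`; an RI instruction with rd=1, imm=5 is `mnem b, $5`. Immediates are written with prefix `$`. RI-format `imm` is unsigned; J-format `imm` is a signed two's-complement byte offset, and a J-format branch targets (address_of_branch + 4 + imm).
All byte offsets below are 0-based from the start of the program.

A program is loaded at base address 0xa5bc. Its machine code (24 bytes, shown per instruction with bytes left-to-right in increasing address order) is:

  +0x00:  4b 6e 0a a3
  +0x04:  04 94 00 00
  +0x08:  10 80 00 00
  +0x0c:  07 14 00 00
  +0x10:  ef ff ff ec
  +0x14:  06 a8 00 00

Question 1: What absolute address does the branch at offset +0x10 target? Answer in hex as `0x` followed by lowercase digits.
@+10  big-endian(ef ff ff ec) = 0xefffffec
  op=0xefffffec>>26=0x3b ⇒ bne (J)
  imm: (w>>0)&0x3ffffff=0x3ffffec (s26→-20) → $-20
  target = base 0xa5bc + off 0x10 + 4 + imm -20 = 0xa5bc

0xa5bc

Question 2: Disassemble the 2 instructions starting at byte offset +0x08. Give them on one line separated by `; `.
psh c; shr s, h

[08] 10 80 00 00 → 0x10800000
  opcode bits[31:26]=0x4: psh/R
  rd@[25:22]=0x2 ⇒ c
[0c] 07 14 00 00 → 0x07140000
  opcode bits[31:26]=0x1: shr/RR
  rd@[25:22]=0xc ⇒ s
  rs@[21:18]=0x5 ⇒ h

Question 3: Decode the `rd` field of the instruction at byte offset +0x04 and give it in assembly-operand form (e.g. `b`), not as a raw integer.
c

@+04  big-endian(04 94 00 00) = 0x04940000
  opcode bits[31:26]=0x1: shr/RR
  rd: (w>>22)&0xf=0x2 → c
  rs: (w>>18)&0xf=0x5 → h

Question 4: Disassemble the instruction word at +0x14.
@+14  big-endian(06 a8 00 00) = 0x06a80000
  opcode bits[31:26]=0x1: shr/RR
  rd: (w>>22)&0xf=0xa → y
  rs: (w>>18)&0xf=0xa → y

shr y, y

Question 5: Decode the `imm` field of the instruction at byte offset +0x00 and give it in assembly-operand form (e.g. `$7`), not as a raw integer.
@+00  big-endian(4b 6e 0a a3) = 0x4b6e0aa3
  opcode bits[31:26]=0x12: addi/RI
  rd@[25:22]=0xd ⇒ t
  imm@[21:0]=0x2e0aa3 ⇒ $3017379

$3017379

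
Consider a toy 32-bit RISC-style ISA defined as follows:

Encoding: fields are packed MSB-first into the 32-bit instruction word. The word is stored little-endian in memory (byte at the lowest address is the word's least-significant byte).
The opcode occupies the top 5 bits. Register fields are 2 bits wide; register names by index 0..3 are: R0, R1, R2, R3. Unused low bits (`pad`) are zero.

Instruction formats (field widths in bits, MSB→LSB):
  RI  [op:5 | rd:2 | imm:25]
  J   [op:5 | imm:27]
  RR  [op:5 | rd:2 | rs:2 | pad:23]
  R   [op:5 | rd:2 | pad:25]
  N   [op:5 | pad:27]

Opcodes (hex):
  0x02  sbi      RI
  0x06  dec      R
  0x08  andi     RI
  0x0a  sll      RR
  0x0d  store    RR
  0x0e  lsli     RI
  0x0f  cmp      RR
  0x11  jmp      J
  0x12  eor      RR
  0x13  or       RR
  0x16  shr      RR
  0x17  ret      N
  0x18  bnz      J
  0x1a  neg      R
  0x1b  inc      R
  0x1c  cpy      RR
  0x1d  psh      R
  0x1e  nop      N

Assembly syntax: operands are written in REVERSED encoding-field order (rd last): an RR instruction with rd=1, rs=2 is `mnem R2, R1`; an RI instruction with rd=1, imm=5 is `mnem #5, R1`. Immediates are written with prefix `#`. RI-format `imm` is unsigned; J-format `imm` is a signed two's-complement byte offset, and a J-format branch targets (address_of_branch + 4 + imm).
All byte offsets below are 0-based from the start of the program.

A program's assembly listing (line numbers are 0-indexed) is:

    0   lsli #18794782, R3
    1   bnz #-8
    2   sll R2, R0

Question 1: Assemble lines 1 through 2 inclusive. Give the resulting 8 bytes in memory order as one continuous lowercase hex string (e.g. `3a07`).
L1: bnz op=0x18:5|imm=-8:27 ⇒ 0xc7fffff8 ⇒ little f8 ff ff c7
L2: sll op=0xa:5|rd=0:2|rs=2:2|pad=0:23 ⇒ 0x51000000 ⇒ little 00 00 00 51

f8ffffc700000051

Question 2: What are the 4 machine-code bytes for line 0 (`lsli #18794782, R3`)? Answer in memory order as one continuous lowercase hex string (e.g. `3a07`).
0. lsli fields op=0xe:5|rd=3:2|imm=18794782:25 → word 771ec91eh → 1e c9 1e 77

1ec91e77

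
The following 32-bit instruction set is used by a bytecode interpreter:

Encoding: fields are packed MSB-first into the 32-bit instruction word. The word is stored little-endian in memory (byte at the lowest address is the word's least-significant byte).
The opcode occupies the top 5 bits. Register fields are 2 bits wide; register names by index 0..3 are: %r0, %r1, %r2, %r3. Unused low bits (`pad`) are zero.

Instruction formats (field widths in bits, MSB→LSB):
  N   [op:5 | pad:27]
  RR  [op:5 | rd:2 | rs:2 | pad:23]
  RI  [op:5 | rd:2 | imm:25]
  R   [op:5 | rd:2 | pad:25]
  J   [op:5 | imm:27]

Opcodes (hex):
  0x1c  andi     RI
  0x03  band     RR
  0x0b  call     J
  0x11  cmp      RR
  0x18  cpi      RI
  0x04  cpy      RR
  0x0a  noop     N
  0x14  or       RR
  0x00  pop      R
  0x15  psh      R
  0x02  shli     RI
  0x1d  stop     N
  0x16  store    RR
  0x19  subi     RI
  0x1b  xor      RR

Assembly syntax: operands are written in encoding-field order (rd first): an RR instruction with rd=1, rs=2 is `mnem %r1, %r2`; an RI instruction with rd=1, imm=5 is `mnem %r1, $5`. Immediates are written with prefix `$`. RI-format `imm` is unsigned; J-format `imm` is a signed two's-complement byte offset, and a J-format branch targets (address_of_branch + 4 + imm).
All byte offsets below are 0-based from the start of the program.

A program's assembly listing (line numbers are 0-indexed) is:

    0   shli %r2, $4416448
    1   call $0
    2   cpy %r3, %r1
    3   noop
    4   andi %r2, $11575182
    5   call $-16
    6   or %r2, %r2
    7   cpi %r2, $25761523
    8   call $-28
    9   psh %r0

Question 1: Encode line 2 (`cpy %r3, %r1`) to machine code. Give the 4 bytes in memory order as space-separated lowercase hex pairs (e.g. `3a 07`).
00 00 80 26

line 2 (cpy): pack op=0x4:5|rd=3:2|rs=1:2|pad=0:23 = 0x26800000; little→ 00 00 80 26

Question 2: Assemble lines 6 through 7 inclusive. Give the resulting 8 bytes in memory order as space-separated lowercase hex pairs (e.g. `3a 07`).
00 00 00 a5 f3 16 89 c5

L6: or op=0x14:5|rd=2:2|rs=2:2|pad=0:23 ⇒ 0xa5000000 ⇒ little 00 00 00 a5
L7: cpi op=0x18:5|rd=2:2|imm=25761523:25 ⇒ 0xc58916f3 ⇒ little f3 16 89 c5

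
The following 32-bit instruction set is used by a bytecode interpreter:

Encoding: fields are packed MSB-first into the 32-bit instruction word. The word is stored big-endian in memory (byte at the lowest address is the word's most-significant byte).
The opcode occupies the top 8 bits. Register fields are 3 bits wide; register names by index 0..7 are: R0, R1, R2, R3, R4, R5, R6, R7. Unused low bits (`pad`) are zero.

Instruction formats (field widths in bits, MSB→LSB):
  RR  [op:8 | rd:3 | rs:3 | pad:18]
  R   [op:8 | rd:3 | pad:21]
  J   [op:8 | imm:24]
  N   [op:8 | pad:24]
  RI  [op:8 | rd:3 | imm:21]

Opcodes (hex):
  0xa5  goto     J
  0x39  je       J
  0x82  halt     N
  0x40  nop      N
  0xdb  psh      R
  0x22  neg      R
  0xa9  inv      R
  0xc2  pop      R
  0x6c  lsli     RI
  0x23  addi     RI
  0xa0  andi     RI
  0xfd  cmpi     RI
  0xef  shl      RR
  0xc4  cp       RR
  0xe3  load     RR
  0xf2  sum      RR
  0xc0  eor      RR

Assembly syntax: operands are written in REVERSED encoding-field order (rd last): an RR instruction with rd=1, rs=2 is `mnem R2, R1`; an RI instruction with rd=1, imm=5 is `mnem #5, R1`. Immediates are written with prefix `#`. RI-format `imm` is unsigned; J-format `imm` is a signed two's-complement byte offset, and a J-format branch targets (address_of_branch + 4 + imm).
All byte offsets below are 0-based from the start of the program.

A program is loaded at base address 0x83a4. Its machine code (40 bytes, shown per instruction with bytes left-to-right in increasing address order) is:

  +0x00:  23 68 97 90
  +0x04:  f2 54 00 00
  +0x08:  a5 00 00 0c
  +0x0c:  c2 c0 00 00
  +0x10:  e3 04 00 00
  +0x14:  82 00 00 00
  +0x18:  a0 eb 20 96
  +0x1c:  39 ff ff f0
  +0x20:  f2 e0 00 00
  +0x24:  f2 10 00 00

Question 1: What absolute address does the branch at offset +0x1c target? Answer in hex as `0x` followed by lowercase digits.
0x83b4

[1c] 39 ff ff f0 → 0x39fffff0
  op=0x39fffff0>>24=0x39 ⇒ je (J)
  [23:0] imm=16777200 (s24→-16) = #-16
  target = base 0x83a4 + off 0x1c + 4 + imm -16 = 0x83b4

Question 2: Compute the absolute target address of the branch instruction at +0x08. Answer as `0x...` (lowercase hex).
0x83bc

off 0x08: read a5 00 00 0c as big → 0xa500000c
  opcode bits[31:24]=0xa5: goto/J
  [23:0] imm=12 = #12
  target = base 0x83a4 + off 0x08 + 4 + imm 12 = 0x83bc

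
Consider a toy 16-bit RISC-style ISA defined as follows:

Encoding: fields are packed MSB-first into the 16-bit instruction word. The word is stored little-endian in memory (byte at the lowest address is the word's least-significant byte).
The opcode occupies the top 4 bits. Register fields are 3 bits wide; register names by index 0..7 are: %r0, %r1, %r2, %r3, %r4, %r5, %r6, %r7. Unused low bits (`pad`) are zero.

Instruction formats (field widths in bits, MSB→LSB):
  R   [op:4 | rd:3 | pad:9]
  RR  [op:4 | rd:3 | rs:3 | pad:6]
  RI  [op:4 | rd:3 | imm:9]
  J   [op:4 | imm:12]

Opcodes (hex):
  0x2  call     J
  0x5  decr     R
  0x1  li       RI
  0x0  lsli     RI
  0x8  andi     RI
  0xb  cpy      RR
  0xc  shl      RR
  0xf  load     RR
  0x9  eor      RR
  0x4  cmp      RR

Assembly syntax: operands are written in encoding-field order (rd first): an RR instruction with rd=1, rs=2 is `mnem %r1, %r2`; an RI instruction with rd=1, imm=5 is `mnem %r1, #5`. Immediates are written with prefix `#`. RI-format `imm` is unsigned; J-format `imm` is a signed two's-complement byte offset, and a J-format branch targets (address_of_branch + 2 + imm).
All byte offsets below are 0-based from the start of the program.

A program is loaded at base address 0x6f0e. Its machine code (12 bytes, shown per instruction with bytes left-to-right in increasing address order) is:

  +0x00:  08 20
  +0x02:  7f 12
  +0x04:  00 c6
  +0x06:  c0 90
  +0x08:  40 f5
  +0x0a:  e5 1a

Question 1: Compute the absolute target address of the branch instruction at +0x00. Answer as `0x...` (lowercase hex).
off 0x00: read 08 20 as little → 0x2008
  top 4b → 0x2 → call [J]
  imm@[11:0]=0x8 ⇒ #8
  target = base 0x6f0e + off 0x00 + 2 + imm 8 = 0x6f18

0x6f18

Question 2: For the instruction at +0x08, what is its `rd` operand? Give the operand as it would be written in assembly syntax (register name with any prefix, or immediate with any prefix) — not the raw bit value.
[08] 40 f5 → 0xf540
  op=0xf540>>12=0xf ⇒ load (RR)
  [11:9] rd=2 = %r2
  [8:6] rs=5 = %r5

%r2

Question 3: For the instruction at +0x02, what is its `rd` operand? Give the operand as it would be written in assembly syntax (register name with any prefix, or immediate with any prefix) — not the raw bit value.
%r1

off 0x02: read 7f 12 as little → 0x127f
  top 4b → 0x1 → li [RI]
  rd: (w>>9)&0x7=0x1 → %r1
  imm: (w>>0)&0x1ff=0x7f → #127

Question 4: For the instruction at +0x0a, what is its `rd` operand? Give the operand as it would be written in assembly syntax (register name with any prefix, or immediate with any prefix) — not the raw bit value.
@+0a  little-endian(e5 1a) = 0x1ae5
  top 4b → 0x1 → li [RI]
  [11:9] rd=5 = %r5
  [8:0] imm=229 = #229

%r5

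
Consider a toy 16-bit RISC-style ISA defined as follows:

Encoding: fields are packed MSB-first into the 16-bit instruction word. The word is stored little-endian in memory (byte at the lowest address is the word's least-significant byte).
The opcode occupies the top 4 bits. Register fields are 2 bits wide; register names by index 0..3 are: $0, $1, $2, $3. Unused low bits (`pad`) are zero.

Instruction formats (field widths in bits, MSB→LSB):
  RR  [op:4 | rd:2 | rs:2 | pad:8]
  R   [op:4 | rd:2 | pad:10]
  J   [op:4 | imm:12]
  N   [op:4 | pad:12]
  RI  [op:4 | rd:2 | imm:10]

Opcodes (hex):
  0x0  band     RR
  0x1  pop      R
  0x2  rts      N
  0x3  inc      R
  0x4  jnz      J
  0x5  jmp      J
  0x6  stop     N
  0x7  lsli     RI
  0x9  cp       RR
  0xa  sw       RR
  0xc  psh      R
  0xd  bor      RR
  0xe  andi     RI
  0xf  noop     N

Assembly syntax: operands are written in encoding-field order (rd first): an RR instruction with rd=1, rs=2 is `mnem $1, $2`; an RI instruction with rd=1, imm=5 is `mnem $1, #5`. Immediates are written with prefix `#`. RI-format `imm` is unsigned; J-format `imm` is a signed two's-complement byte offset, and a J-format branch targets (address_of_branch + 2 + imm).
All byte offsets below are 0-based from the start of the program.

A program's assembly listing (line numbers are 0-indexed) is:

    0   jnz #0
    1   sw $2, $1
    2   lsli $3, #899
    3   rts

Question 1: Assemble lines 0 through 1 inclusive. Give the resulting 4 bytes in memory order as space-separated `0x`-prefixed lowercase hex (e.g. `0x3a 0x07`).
0x00 0x40 0x00 0xa9

L0: jnz op=0x4:4|imm=0:12 ⇒ 0x4000 ⇒ little 00 40
L1: sw op=0xa:4|rd=2:2|rs=1:2|pad=0:8 ⇒ 0xa900 ⇒ little 00 a9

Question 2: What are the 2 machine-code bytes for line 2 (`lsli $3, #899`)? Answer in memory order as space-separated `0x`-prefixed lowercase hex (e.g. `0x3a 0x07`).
L2: lsli op=0x7:4|rd=3:2|imm=899:10 ⇒ 0x7f83 ⇒ little 83 7f

0x83 0x7f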